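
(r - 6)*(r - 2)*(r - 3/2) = r^3 - 19*r^2/2 + 24*r - 18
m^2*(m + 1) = m^3 + m^2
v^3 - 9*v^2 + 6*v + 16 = (v - 8)*(v - 2)*(v + 1)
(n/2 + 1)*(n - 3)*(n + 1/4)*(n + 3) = n^4/2 + 9*n^3/8 - 17*n^2/4 - 81*n/8 - 9/4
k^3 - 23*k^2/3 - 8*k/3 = k*(k - 8)*(k + 1/3)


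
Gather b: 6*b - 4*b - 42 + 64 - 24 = 2*b - 2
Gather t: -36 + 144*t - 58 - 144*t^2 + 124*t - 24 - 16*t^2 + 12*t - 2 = -160*t^2 + 280*t - 120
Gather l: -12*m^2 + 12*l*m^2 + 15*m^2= 12*l*m^2 + 3*m^2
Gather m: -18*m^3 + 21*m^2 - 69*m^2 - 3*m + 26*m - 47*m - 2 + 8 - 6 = -18*m^3 - 48*m^2 - 24*m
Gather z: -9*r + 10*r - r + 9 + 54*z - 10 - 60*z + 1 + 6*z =0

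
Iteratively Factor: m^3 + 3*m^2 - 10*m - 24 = (m + 2)*(m^2 + m - 12) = (m + 2)*(m + 4)*(m - 3)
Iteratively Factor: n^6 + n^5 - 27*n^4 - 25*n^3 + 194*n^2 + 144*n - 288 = (n + 3)*(n^5 - 2*n^4 - 21*n^3 + 38*n^2 + 80*n - 96) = (n + 3)*(n + 4)*(n^4 - 6*n^3 + 3*n^2 + 26*n - 24) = (n - 1)*(n + 3)*(n + 4)*(n^3 - 5*n^2 - 2*n + 24) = (n - 4)*(n - 1)*(n + 3)*(n + 4)*(n^2 - n - 6) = (n - 4)*(n - 3)*(n - 1)*(n + 3)*(n + 4)*(n + 2)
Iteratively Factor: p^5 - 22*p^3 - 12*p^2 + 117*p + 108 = (p + 3)*(p^4 - 3*p^3 - 13*p^2 + 27*p + 36) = (p + 1)*(p + 3)*(p^3 - 4*p^2 - 9*p + 36) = (p - 3)*(p + 1)*(p + 3)*(p^2 - p - 12) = (p - 3)*(p + 1)*(p + 3)^2*(p - 4)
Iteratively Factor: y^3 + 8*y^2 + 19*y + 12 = (y + 4)*(y^2 + 4*y + 3) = (y + 3)*(y + 4)*(y + 1)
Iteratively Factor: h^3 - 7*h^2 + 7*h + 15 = (h + 1)*(h^2 - 8*h + 15) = (h - 5)*(h + 1)*(h - 3)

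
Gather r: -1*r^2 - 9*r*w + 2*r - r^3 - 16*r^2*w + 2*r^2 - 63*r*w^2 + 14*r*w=-r^3 + r^2*(1 - 16*w) + r*(-63*w^2 + 5*w + 2)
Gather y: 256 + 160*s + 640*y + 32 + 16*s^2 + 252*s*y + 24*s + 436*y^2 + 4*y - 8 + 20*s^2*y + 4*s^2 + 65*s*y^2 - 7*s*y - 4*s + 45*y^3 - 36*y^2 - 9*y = 20*s^2 + 180*s + 45*y^3 + y^2*(65*s + 400) + y*(20*s^2 + 245*s + 635) + 280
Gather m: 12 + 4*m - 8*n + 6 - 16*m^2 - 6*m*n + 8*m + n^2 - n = -16*m^2 + m*(12 - 6*n) + n^2 - 9*n + 18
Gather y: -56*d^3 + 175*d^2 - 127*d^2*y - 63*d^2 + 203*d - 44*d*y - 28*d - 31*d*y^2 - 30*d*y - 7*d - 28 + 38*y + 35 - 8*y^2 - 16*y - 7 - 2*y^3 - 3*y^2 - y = -56*d^3 + 112*d^2 + 168*d - 2*y^3 + y^2*(-31*d - 11) + y*(-127*d^2 - 74*d + 21)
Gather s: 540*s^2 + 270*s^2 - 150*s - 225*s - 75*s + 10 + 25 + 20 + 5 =810*s^2 - 450*s + 60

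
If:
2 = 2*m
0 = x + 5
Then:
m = 1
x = -5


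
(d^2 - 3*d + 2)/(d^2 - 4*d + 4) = (d - 1)/(d - 2)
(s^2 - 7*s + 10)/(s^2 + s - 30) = (s - 2)/(s + 6)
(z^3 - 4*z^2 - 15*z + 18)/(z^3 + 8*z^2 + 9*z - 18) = (z - 6)/(z + 6)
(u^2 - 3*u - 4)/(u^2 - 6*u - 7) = (u - 4)/(u - 7)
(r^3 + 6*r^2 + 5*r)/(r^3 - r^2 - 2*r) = (r + 5)/(r - 2)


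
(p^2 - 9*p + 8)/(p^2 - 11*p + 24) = (p - 1)/(p - 3)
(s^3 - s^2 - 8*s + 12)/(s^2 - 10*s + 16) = (s^2 + s - 6)/(s - 8)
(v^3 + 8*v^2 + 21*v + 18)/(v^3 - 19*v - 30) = (v + 3)/(v - 5)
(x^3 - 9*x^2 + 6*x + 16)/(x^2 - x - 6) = (-x^3 + 9*x^2 - 6*x - 16)/(-x^2 + x + 6)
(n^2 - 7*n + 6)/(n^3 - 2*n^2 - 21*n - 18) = (n - 1)/(n^2 + 4*n + 3)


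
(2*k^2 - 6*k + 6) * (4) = 8*k^2 - 24*k + 24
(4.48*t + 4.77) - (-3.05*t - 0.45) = 7.53*t + 5.22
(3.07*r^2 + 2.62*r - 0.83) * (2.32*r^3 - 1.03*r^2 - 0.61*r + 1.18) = 7.1224*r^5 + 2.9163*r^4 - 6.4969*r^3 + 2.8793*r^2 + 3.5979*r - 0.9794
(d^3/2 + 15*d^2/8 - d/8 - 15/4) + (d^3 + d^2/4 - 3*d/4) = 3*d^3/2 + 17*d^2/8 - 7*d/8 - 15/4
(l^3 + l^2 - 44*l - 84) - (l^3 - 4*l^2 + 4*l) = 5*l^2 - 48*l - 84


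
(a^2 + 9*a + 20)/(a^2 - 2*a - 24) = (a + 5)/(a - 6)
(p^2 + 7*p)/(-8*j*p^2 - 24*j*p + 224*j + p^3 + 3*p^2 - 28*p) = p/(-8*j*p + 32*j + p^2 - 4*p)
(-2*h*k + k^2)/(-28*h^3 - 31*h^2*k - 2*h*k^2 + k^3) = k*(2*h - k)/(28*h^3 + 31*h^2*k + 2*h*k^2 - k^3)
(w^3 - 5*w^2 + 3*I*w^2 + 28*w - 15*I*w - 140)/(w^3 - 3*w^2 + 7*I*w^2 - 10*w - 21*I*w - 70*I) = (w - 4*I)/(w + 2)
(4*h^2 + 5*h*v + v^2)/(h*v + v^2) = (4*h + v)/v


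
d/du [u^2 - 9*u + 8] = 2*u - 9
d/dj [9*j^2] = 18*j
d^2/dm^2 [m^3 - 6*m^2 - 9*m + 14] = 6*m - 12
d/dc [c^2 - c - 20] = 2*c - 1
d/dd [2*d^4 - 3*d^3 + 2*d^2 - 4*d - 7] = 8*d^3 - 9*d^2 + 4*d - 4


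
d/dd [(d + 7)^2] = 2*d + 14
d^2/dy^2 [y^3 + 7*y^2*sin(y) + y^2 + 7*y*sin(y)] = -7*y^2*sin(y) - 7*y*sin(y) + 28*y*cos(y) + 6*y + 14*sqrt(2)*sin(y + pi/4) + 2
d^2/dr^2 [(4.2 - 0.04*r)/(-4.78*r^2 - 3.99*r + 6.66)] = ((39.8328 - 1.1472*r)*(4.78*r^2 + 3.99*r - 6.66) + (0.04*r - 4.2)*(9.56*r + 3.99)*(19.12*r + 7.98))/(4.78*r^2 + 3.99*r - 6.66)^3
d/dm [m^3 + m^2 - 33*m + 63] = 3*m^2 + 2*m - 33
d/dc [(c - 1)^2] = 2*c - 2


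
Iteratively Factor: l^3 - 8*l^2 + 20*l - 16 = (l - 2)*(l^2 - 6*l + 8) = (l - 4)*(l - 2)*(l - 2)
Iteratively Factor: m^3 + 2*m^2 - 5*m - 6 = (m + 1)*(m^2 + m - 6) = (m - 2)*(m + 1)*(m + 3)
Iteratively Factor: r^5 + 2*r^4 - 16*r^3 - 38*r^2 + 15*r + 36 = (r + 3)*(r^4 - r^3 - 13*r^2 + r + 12) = (r - 1)*(r + 3)*(r^3 - 13*r - 12) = (r - 4)*(r - 1)*(r + 3)*(r^2 + 4*r + 3) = (r - 4)*(r - 1)*(r + 1)*(r + 3)*(r + 3)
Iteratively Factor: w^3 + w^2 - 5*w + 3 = (w - 1)*(w^2 + 2*w - 3) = (w - 1)^2*(w + 3)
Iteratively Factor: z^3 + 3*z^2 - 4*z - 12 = (z + 3)*(z^2 - 4) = (z + 2)*(z + 3)*(z - 2)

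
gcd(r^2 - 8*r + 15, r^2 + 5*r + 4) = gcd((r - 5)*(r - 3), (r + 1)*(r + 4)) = 1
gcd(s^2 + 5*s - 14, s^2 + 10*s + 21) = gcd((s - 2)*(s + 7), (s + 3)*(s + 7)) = s + 7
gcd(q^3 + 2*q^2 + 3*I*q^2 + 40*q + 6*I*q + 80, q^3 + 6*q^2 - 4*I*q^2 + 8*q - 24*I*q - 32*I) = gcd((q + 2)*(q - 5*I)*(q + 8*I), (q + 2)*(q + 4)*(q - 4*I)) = q + 2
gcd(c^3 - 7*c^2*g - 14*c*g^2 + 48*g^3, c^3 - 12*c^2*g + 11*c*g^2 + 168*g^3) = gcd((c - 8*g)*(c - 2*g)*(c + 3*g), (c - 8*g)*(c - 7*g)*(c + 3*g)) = c^2 - 5*c*g - 24*g^2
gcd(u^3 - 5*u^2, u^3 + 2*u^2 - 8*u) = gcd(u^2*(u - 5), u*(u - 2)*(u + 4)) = u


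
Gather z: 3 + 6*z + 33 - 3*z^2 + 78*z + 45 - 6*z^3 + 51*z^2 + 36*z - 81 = -6*z^3 + 48*z^2 + 120*z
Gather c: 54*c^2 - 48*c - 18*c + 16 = 54*c^2 - 66*c + 16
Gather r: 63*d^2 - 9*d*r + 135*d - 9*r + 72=63*d^2 + 135*d + r*(-9*d - 9) + 72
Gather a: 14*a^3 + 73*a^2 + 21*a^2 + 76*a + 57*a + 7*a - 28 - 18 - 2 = 14*a^3 + 94*a^2 + 140*a - 48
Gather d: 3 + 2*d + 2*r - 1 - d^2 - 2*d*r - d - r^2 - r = -d^2 + d*(1 - 2*r) - r^2 + r + 2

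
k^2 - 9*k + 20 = (k - 5)*(k - 4)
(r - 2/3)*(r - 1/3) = r^2 - r + 2/9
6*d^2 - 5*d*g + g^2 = (-3*d + g)*(-2*d + g)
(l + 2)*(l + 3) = l^2 + 5*l + 6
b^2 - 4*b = b*(b - 4)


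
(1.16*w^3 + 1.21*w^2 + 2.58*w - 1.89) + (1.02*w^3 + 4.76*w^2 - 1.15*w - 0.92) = 2.18*w^3 + 5.97*w^2 + 1.43*w - 2.81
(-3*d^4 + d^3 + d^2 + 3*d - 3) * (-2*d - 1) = 6*d^5 + d^4 - 3*d^3 - 7*d^2 + 3*d + 3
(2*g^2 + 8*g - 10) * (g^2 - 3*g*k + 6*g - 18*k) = 2*g^4 - 6*g^3*k + 20*g^3 - 60*g^2*k + 38*g^2 - 114*g*k - 60*g + 180*k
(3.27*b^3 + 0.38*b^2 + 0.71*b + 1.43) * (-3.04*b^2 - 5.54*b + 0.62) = -9.9408*b^5 - 19.271*b^4 - 2.2362*b^3 - 8.045*b^2 - 7.482*b + 0.8866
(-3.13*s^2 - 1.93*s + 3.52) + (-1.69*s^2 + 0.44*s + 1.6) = -4.82*s^2 - 1.49*s + 5.12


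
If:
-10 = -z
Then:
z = 10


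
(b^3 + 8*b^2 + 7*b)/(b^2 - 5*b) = (b^2 + 8*b + 7)/(b - 5)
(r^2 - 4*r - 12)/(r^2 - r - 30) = (r + 2)/(r + 5)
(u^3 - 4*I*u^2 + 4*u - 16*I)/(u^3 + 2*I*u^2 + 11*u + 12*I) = (u^3 - 4*I*u^2 + 4*u - 16*I)/(u^3 + 2*I*u^2 + 11*u + 12*I)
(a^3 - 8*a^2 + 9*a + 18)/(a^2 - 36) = (a^2 - 2*a - 3)/(a + 6)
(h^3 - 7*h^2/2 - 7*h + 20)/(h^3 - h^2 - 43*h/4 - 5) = 2*(h - 2)/(2*h + 1)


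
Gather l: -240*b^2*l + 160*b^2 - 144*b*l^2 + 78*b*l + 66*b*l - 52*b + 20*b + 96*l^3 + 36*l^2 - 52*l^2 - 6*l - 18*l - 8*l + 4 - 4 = 160*b^2 - 32*b + 96*l^3 + l^2*(-144*b - 16) + l*(-240*b^2 + 144*b - 32)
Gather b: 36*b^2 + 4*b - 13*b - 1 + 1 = 36*b^2 - 9*b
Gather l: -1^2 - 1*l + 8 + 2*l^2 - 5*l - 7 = 2*l^2 - 6*l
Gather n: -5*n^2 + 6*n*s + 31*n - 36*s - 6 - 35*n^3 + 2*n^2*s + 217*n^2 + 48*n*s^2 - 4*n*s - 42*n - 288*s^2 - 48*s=-35*n^3 + n^2*(2*s + 212) + n*(48*s^2 + 2*s - 11) - 288*s^2 - 84*s - 6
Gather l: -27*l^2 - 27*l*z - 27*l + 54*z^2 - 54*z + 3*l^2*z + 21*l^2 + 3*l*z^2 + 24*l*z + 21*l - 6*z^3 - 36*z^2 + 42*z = l^2*(3*z - 6) + l*(3*z^2 - 3*z - 6) - 6*z^3 + 18*z^2 - 12*z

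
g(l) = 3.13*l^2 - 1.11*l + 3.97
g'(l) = 6.26*l - 1.11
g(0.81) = 5.12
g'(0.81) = 3.96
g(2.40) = 19.33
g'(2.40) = 13.91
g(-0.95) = 7.85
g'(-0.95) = -7.06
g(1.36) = 8.25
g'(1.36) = 7.40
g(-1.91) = 17.51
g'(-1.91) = -13.07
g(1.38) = 8.40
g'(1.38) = 7.53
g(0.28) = 3.90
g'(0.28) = 0.64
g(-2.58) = 27.67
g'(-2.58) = -17.26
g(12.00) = 441.37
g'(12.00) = 74.01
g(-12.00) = 468.01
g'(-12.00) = -76.23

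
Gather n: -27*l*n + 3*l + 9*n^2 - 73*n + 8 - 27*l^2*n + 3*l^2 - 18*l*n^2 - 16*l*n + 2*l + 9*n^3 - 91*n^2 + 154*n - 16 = 3*l^2 + 5*l + 9*n^3 + n^2*(-18*l - 82) + n*(-27*l^2 - 43*l + 81) - 8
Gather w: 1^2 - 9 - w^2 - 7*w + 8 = -w^2 - 7*w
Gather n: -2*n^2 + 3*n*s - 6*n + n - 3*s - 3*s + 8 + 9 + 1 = -2*n^2 + n*(3*s - 5) - 6*s + 18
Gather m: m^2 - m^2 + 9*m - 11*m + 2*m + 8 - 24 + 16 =0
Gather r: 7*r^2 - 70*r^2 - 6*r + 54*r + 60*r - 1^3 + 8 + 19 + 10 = -63*r^2 + 108*r + 36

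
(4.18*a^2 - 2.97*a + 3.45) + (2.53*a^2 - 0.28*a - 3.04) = 6.71*a^2 - 3.25*a + 0.41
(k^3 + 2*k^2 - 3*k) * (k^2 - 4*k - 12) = k^5 - 2*k^4 - 23*k^3 - 12*k^2 + 36*k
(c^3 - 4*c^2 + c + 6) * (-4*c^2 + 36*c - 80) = -4*c^5 + 52*c^4 - 228*c^3 + 332*c^2 + 136*c - 480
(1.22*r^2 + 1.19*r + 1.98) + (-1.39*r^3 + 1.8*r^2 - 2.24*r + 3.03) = -1.39*r^3 + 3.02*r^2 - 1.05*r + 5.01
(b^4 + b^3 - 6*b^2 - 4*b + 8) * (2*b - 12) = 2*b^5 - 10*b^4 - 24*b^3 + 64*b^2 + 64*b - 96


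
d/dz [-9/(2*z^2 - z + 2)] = 9*(4*z - 1)/(2*z^2 - z + 2)^2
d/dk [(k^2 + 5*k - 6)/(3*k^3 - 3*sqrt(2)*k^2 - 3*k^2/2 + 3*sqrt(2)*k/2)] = 2*(k*(2*k + 5)*(2*k^2 - 2*sqrt(2)*k - k + sqrt(2)) - (k^2 + 5*k - 6)*(6*k^2 - 4*sqrt(2)*k - 2*k + sqrt(2)))/(3*k^2*(2*k^2 - 2*sqrt(2)*k - k + sqrt(2))^2)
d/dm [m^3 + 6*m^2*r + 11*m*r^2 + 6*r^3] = 3*m^2 + 12*m*r + 11*r^2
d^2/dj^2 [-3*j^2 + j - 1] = -6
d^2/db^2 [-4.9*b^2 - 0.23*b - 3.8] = -9.80000000000000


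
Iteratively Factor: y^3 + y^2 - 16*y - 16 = (y + 1)*(y^2 - 16) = (y + 1)*(y + 4)*(y - 4)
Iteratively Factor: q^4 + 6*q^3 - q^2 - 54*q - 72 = (q + 2)*(q^3 + 4*q^2 - 9*q - 36) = (q - 3)*(q + 2)*(q^2 + 7*q + 12) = (q - 3)*(q + 2)*(q + 3)*(q + 4)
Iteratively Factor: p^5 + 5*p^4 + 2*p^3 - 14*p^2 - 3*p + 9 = (p + 3)*(p^4 + 2*p^3 - 4*p^2 - 2*p + 3) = (p - 1)*(p + 3)*(p^3 + 3*p^2 - p - 3) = (p - 1)*(p + 3)^2*(p^2 - 1) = (p - 1)*(p + 1)*(p + 3)^2*(p - 1)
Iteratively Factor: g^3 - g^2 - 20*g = (g)*(g^2 - g - 20) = g*(g + 4)*(g - 5)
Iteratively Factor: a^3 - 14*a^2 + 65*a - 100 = (a - 5)*(a^2 - 9*a + 20) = (a - 5)^2*(a - 4)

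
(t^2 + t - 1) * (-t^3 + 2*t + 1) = -t^5 - t^4 + 3*t^3 + 3*t^2 - t - 1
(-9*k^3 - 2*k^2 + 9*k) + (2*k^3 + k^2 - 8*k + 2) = -7*k^3 - k^2 + k + 2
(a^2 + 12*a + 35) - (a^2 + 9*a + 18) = 3*a + 17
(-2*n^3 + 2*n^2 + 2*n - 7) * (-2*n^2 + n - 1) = 4*n^5 - 6*n^4 + 14*n^2 - 9*n + 7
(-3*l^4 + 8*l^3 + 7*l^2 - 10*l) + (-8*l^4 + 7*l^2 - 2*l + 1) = -11*l^4 + 8*l^3 + 14*l^2 - 12*l + 1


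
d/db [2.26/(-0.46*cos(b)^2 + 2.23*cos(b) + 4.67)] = (5.0398 - 2.0792*cos(b))*sin(b)/(-0.46*cos(b)^2 + 2.23*cos(b) + 4.67)^2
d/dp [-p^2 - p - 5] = -2*p - 1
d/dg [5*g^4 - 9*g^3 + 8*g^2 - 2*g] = 20*g^3 - 27*g^2 + 16*g - 2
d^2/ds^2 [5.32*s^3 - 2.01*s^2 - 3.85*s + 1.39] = 31.92*s - 4.02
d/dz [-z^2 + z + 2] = 1 - 2*z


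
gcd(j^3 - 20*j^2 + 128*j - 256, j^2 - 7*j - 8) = j - 8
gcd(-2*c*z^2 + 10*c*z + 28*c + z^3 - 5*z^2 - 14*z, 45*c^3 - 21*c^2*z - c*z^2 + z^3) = 1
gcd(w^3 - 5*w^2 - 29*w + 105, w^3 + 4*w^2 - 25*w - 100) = w + 5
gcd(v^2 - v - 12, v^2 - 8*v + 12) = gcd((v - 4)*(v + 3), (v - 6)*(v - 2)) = 1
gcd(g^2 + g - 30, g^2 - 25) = g - 5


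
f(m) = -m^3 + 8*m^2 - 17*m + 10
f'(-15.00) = -932.00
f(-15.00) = 5440.00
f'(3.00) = 4.00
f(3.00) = 4.00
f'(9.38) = -130.87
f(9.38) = -270.88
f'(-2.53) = -76.68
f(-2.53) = 120.41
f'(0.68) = -7.51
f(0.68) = 1.82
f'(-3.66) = -115.75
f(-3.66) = 228.41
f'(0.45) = -10.41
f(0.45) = 3.88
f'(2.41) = 4.14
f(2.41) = 1.50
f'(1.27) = -1.52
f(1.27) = -0.74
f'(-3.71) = -117.65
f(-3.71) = 234.25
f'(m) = -3*m^2 + 16*m - 17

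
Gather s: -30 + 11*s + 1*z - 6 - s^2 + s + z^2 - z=-s^2 + 12*s + z^2 - 36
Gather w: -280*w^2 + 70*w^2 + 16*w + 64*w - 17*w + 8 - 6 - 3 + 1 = -210*w^2 + 63*w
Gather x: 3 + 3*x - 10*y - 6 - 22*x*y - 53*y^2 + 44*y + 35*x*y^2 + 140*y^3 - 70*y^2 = x*(35*y^2 - 22*y + 3) + 140*y^3 - 123*y^2 + 34*y - 3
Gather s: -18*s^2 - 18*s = -18*s^2 - 18*s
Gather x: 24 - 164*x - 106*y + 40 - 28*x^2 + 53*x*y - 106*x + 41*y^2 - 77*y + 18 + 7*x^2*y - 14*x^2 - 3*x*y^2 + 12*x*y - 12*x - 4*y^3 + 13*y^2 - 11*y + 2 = x^2*(7*y - 42) + x*(-3*y^2 + 65*y - 282) - 4*y^3 + 54*y^2 - 194*y + 84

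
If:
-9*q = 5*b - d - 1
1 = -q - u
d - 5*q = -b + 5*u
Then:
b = 3*u/2 + 5/6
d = -3*u/2 - 35/6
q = -u - 1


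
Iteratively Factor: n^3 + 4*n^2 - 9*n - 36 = (n + 4)*(n^2 - 9) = (n + 3)*(n + 4)*(n - 3)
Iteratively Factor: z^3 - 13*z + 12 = (z + 4)*(z^2 - 4*z + 3) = (z - 3)*(z + 4)*(z - 1)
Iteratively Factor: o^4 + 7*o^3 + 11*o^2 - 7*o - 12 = (o + 3)*(o^3 + 4*o^2 - o - 4) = (o + 3)*(o + 4)*(o^2 - 1) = (o + 1)*(o + 3)*(o + 4)*(o - 1)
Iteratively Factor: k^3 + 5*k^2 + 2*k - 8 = (k + 4)*(k^2 + k - 2) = (k + 2)*(k + 4)*(k - 1)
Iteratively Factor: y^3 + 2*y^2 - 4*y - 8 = (y + 2)*(y^2 - 4) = (y + 2)^2*(y - 2)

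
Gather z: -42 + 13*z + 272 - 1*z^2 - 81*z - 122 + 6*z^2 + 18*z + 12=5*z^2 - 50*z + 120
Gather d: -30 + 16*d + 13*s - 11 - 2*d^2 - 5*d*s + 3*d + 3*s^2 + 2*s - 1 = -2*d^2 + d*(19 - 5*s) + 3*s^2 + 15*s - 42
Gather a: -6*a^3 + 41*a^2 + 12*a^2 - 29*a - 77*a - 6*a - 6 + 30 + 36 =-6*a^3 + 53*a^2 - 112*a + 60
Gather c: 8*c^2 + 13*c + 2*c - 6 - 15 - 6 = 8*c^2 + 15*c - 27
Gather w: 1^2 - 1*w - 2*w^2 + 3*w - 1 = -2*w^2 + 2*w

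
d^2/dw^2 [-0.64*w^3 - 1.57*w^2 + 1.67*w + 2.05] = -3.84*w - 3.14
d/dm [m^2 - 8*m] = 2*m - 8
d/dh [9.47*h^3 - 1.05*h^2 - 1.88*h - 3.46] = 28.41*h^2 - 2.1*h - 1.88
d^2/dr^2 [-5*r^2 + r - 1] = -10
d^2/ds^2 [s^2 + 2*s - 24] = 2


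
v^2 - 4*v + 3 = (v - 3)*(v - 1)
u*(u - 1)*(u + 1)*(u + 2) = u^4 + 2*u^3 - u^2 - 2*u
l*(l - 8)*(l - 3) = l^3 - 11*l^2 + 24*l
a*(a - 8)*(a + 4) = a^3 - 4*a^2 - 32*a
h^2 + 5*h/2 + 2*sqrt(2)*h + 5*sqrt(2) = (h + 5/2)*(h + 2*sqrt(2))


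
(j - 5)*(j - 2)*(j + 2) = j^3 - 5*j^2 - 4*j + 20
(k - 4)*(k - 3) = k^2 - 7*k + 12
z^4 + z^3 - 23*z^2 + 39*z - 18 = (z - 3)*(z - 1)^2*(z + 6)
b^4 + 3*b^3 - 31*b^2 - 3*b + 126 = (b - 3)^2*(b + 2)*(b + 7)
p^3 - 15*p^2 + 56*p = p*(p - 8)*(p - 7)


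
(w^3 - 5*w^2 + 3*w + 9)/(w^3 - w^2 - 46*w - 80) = (-w^3 + 5*w^2 - 3*w - 9)/(-w^3 + w^2 + 46*w + 80)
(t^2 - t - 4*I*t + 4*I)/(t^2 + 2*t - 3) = (t - 4*I)/(t + 3)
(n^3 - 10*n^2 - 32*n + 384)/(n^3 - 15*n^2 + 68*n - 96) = (n^2 - 2*n - 48)/(n^2 - 7*n + 12)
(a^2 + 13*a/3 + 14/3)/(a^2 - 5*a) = (3*a^2 + 13*a + 14)/(3*a*(a - 5))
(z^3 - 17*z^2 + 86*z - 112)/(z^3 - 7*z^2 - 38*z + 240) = (z^2 - 9*z + 14)/(z^2 + z - 30)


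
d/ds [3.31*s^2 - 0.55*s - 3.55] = 6.62*s - 0.55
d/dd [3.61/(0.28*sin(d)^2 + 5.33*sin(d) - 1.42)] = -(2.0216*sin(d) + 19.2413)*cos(d)/(0.28*sin(d)^2 + 5.33*sin(d) - 1.42)^2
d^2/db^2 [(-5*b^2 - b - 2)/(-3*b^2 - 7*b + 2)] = 96*(-2*b^3 + 3*b^2 + 3*b + 3)/(27*b^6 + 189*b^5 + 387*b^4 + 91*b^3 - 258*b^2 + 84*b - 8)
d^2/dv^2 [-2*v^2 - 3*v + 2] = -4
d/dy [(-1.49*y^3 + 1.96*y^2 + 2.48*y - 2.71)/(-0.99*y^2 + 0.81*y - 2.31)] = (1.4751*y^4 - 2.4138*y^3 + 14.3685*y^2 - 14.421*y - 3.5337)/(0.9801*y^4 - 1.6038*y^3 + 5.2299*y^2 - 3.7422*y + 5.3361)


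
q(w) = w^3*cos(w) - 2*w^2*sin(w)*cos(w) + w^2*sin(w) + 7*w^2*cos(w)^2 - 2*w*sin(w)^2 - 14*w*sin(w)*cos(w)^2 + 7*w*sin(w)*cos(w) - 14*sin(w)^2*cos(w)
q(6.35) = 530.73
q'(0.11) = -3.07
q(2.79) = 18.08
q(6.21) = 513.16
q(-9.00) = 979.16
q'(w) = -w^3*sin(w) + 2*w^2*sin(w)^2 - 14*w^2*sin(w)*cos(w) - 2*w^2*cos(w)^2 + 4*w^2*cos(w) + 28*w*sin(w)^2*cos(w) - 7*w*sin(w)^2 - 8*w*sin(w)*cos(w) + 2*w*sin(w) - 14*w*cos(w)^3 + 21*w*cos(w)^2 + 14*sin(w)^3 - 2*sin(w)^2 - 42*sin(w)*cos(w)^2 + 7*sin(w)*cos(w)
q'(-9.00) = -1280.80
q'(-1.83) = 3.18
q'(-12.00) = 261.63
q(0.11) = -0.17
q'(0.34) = -7.75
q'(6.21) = 183.83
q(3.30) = 44.62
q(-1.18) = -1.37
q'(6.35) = 66.48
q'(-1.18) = -7.69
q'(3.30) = 29.72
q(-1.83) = 0.19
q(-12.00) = -763.87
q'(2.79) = 54.06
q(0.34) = -1.48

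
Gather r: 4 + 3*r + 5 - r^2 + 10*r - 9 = -r^2 + 13*r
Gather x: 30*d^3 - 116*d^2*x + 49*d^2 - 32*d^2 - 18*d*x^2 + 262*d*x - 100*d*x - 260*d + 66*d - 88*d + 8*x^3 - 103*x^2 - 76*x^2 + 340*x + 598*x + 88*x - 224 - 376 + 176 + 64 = 30*d^3 + 17*d^2 - 282*d + 8*x^3 + x^2*(-18*d - 179) + x*(-116*d^2 + 162*d + 1026) - 360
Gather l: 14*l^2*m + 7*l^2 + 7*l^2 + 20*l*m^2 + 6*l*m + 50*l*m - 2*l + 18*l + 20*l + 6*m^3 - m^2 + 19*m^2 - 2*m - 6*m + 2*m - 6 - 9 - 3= l^2*(14*m + 14) + l*(20*m^2 + 56*m + 36) + 6*m^3 + 18*m^2 - 6*m - 18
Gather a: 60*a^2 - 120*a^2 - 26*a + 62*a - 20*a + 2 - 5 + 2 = -60*a^2 + 16*a - 1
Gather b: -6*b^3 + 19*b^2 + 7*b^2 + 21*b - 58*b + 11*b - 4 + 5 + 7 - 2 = -6*b^3 + 26*b^2 - 26*b + 6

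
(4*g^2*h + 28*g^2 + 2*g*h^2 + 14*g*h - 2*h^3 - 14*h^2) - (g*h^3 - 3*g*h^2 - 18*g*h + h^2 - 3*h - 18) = 4*g^2*h + 28*g^2 - g*h^3 + 5*g*h^2 + 32*g*h - 2*h^3 - 15*h^2 + 3*h + 18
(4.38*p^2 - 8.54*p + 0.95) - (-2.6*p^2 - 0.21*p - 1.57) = 6.98*p^2 - 8.33*p + 2.52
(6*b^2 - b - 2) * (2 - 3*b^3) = -18*b^5 + 3*b^4 + 6*b^3 + 12*b^2 - 2*b - 4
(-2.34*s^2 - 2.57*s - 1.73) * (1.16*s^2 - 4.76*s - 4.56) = -2.7144*s^4 + 8.1572*s^3 + 20.8968*s^2 + 19.954*s + 7.8888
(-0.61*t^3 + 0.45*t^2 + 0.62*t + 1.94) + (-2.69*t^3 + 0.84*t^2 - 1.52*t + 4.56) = -3.3*t^3 + 1.29*t^2 - 0.9*t + 6.5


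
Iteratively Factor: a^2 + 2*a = (a + 2)*(a)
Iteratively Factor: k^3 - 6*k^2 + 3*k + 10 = (k - 5)*(k^2 - k - 2) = (k - 5)*(k + 1)*(k - 2)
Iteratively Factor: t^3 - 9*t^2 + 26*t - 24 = (t - 2)*(t^2 - 7*t + 12) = (t - 3)*(t - 2)*(t - 4)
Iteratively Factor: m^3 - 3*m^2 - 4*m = (m)*(m^2 - 3*m - 4) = m*(m - 4)*(m + 1)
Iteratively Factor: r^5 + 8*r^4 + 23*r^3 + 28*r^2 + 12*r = (r)*(r^4 + 8*r^3 + 23*r^2 + 28*r + 12) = r*(r + 2)*(r^3 + 6*r^2 + 11*r + 6) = r*(r + 2)^2*(r^2 + 4*r + 3) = r*(r + 2)^2*(r + 3)*(r + 1)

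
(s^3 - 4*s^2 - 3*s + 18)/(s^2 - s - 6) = s - 3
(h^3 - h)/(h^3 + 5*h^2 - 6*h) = (h + 1)/(h + 6)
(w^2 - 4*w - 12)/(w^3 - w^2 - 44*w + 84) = (w + 2)/(w^2 + 5*w - 14)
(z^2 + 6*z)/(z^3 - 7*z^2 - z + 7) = z*(z + 6)/(z^3 - 7*z^2 - z + 7)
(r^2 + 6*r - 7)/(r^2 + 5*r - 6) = (r + 7)/(r + 6)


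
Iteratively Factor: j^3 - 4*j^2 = (j - 4)*(j^2) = j*(j - 4)*(j)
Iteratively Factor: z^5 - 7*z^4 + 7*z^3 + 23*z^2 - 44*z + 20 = (z - 2)*(z^4 - 5*z^3 - 3*z^2 + 17*z - 10) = (z - 2)*(z - 1)*(z^3 - 4*z^2 - 7*z + 10) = (z - 5)*(z - 2)*(z - 1)*(z^2 + z - 2) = (z - 5)*(z - 2)*(z - 1)^2*(z + 2)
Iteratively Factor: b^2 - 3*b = (b)*(b - 3)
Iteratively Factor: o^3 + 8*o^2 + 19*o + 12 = (o + 3)*(o^2 + 5*o + 4) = (o + 1)*(o + 3)*(o + 4)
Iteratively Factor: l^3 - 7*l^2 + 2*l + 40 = (l - 4)*(l^2 - 3*l - 10) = (l - 4)*(l + 2)*(l - 5)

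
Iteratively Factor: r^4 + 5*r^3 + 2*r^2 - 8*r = (r + 4)*(r^3 + r^2 - 2*r) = r*(r + 4)*(r^2 + r - 2) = r*(r + 2)*(r + 4)*(r - 1)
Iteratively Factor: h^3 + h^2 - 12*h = (h + 4)*(h^2 - 3*h) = h*(h + 4)*(h - 3)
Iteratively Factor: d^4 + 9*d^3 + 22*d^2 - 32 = (d + 4)*(d^3 + 5*d^2 + 2*d - 8) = (d + 4)^2*(d^2 + d - 2) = (d - 1)*(d + 4)^2*(d + 2)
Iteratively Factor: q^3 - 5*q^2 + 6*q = (q - 3)*(q^2 - 2*q) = q*(q - 3)*(q - 2)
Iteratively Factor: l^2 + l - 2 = (l + 2)*(l - 1)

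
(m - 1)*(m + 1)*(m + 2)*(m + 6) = m^4 + 8*m^3 + 11*m^2 - 8*m - 12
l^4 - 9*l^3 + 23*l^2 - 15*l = l*(l - 5)*(l - 3)*(l - 1)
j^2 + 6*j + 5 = (j + 1)*(j + 5)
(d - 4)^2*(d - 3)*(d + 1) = d^4 - 10*d^3 + 29*d^2 - 8*d - 48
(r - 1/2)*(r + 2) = r^2 + 3*r/2 - 1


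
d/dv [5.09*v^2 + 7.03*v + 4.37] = 10.18*v + 7.03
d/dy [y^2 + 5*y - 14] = 2*y + 5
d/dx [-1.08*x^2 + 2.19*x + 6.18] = 2.19 - 2.16*x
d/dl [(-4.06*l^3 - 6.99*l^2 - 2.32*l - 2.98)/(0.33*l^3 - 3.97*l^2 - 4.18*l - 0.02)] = (-8.88178419700125e-16*l^5 + 18.4249*l^4 + 35.4728*l^3 + 23.2016*l^2 - 23.3816*l - 12.41)/(0.1089*l^6 - 2.6202*l^5 + 13.0021*l^4 + 33.176*l^3 + 17.6312*l^2 + 0.1672*l + 0.0004)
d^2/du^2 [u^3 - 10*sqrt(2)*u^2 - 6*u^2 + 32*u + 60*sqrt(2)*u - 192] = 6*u - 20*sqrt(2) - 12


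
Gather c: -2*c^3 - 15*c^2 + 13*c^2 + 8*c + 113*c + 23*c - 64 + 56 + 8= -2*c^3 - 2*c^2 + 144*c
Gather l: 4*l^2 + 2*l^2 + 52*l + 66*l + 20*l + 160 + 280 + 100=6*l^2 + 138*l + 540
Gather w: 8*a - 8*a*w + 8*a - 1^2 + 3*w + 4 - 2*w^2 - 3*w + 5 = -8*a*w + 16*a - 2*w^2 + 8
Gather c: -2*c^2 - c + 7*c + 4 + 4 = -2*c^2 + 6*c + 8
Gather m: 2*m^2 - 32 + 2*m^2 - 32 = 4*m^2 - 64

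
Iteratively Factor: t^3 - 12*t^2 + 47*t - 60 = (t - 5)*(t^2 - 7*t + 12) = (t - 5)*(t - 4)*(t - 3)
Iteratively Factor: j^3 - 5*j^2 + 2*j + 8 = (j - 2)*(j^2 - 3*j - 4) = (j - 2)*(j + 1)*(j - 4)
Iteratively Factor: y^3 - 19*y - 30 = (y - 5)*(y^2 + 5*y + 6) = (y - 5)*(y + 2)*(y + 3)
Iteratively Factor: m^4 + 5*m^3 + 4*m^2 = (m + 4)*(m^3 + m^2) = m*(m + 4)*(m^2 + m) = m*(m + 1)*(m + 4)*(m)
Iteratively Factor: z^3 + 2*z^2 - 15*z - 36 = (z - 4)*(z^2 + 6*z + 9) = (z - 4)*(z + 3)*(z + 3)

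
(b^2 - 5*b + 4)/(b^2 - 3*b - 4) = (b - 1)/(b + 1)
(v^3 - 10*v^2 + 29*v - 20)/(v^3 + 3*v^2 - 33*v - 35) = (v^2 - 5*v + 4)/(v^2 + 8*v + 7)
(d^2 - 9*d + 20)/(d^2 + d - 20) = (d - 5)/(d + 5)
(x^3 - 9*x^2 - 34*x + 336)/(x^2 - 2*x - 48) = x - 7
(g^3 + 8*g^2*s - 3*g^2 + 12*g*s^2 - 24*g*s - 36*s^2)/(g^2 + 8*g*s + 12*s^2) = g - 3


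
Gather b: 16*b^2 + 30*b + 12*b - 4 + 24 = 16*b^2 + 42*b + 20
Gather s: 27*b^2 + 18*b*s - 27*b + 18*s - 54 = 27*b^2 - 27*b + s*(18*b + 18) - 54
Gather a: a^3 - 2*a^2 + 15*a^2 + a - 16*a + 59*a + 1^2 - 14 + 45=a^3 + 13*a^2 + 44*a + 32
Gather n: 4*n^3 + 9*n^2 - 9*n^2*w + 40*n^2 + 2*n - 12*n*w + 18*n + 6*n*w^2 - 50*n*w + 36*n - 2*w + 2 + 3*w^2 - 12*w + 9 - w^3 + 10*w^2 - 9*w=4*n^3 + n^2*(49 - 9*w) + n*(6*w^2 - 62*w + 56) - w^3 + 13*w^2 - 23*w + 11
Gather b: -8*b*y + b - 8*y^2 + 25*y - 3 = b*(1 - 8*y) - 8*y^2 + 25*y - 3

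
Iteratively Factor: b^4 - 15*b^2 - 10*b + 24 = (b + 3)*(b^3 - 3*b^2 - 6*b + 8) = (b + 2)*(b + 3)*(b^2 - 5*b + 4) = (b - 4)*(b + 2)*(b + 3)*(b - 1)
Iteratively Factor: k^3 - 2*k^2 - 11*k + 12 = (k - 4)*(k^2 + 2*k - 3) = (k - 4)*(k - 1)*(k + 3)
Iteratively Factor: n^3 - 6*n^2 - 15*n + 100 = (n + 4)*(n^2 - 10*n + 25) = (n - 5)*(n + 4)*(n - 5)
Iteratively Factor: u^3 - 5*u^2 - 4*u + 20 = (u - 2)*(u^2 - 3*u - 10) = (u - 5)*(u - 2)*(u + 2)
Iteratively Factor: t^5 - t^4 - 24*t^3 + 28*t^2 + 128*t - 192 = (t - 2)*(t^4 + t^3 - 22*t^2 - 16*t + 96) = (t - 2)*(t + 4)*(t^3 - 3*t^2 - 10*t + 24) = (t - 2)*(t + 3)*(t + 4)*(t^2 - 6*t + 8) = (t - 4)*(t - 2)*(t + 3)*(t + 4)*(t - 2)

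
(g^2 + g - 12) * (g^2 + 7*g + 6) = g^4 + 8*g^3 + g^2 - 78*g - 72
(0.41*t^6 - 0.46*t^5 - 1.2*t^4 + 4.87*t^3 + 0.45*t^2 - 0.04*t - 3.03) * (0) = 0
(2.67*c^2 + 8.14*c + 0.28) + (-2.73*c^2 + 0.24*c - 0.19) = -0.0600000000000001*c^2 + 8.38*c + 0.09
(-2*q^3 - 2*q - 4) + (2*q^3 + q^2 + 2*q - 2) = q^2 - 6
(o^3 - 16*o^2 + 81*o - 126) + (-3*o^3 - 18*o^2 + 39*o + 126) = -2*o^3 - 34*o^2 + 120*o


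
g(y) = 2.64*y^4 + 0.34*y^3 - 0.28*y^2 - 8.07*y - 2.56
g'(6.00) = 2306.25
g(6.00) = 3433.82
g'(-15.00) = -35410.17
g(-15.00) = 132557.99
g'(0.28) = -7.92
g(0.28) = -4.82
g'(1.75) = 50.67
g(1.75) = 9.04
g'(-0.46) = -8.62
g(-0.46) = 1.18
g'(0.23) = -8.02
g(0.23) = -4.42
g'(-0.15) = -8.00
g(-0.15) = -1.36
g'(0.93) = 0.79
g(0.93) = -8.06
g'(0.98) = 2.30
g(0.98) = -7.98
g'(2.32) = 127.99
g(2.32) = 57.94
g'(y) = 10.56*y^3 + 1.02*y^2 - 0.56*y - 8.07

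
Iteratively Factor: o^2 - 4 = (o - 2)*(o + 2)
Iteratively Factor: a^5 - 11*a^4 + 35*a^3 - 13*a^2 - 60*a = (a + 1)*(a^4 - 12*a^3 + 47*a^2 - 60*a) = (a - 4)*(a + 1)*(a^3 - 8*a^2 + 15*a) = (a - 5)*(a - 4)*(a + 1)*(a^2 - 3*a) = (a - 5)*(a - 4)*(a - 3)*(a + 1)*(a)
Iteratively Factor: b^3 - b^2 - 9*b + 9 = (b - 1)*(b^2 - 9) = (b - 1)*(b + 3)*(b - 3)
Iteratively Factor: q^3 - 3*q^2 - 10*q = (q + 2)*(q^2 - 5*q) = (q - 5)*(q + 2)*(q)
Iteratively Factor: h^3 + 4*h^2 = (h)*(h^2 + 4*h) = h*(h + 4)*(h)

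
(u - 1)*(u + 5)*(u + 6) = u^3 + 10*u^2 + 19*u - 30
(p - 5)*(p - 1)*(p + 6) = p^3 - 31*p + 30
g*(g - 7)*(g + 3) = g^3 - 4*g^2 - 21*g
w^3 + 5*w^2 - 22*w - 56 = (w - 4)*(w + 2)*(w + 7)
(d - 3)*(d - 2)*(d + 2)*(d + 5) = d^4 + 2*d^3 - 19*d^2 - 8*d + 60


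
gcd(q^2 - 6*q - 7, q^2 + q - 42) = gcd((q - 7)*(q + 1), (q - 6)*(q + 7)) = 1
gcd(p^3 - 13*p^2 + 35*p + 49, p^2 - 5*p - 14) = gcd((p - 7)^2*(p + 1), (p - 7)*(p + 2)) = p - 7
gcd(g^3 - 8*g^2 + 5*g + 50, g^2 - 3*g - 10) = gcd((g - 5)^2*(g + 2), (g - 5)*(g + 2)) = g^2 - 3*g - 10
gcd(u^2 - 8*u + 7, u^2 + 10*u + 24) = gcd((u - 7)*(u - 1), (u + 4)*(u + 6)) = 1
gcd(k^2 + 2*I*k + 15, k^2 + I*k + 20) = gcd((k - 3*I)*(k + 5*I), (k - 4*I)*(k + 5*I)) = k + 5*I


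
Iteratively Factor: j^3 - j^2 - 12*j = (j + 3)*(j^2 - 4*j) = j*(j + 3)*(j - 4)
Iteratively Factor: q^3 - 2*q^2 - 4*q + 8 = (q - 2)*(q^2 - 4) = (q - 2)^2*(q + 2)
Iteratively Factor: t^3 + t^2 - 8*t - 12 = (t + 2)*(t^2 - t - 6) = (t + 2)^2*(t - 3)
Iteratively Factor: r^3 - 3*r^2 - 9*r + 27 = (r - 3)*(r^2 - 9) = (r - 3)*(r + 3)*(r - 3)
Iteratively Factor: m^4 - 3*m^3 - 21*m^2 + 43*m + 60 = (m - 5)*(m^3 + 2*m^2 - 11*m - 12) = (m - 5)*(m + 1)*(m^2 + m - 12) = (m - 5)*(m + 1)*(m + 4)*(m - 3)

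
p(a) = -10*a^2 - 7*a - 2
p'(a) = -20*a - 7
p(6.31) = -444.33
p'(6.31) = -133.20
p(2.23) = -67.34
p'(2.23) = -51.60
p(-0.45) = -0.88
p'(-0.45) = 2.00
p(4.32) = -218.86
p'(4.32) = -93.40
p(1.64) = -40.38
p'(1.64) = -39.80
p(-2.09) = -31.05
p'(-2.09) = 34.80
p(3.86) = -178.02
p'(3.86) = -84.20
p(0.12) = -2.98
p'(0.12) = -9.40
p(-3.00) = -71.00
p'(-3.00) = 53.00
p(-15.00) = -2147.00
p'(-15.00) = 293.00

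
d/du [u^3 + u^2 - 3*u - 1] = 3*u^2 + 2*u - 3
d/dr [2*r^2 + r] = 4*r + 1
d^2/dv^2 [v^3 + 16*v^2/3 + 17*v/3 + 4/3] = 6*v + 32/3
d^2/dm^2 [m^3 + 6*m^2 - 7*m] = 6*m + 12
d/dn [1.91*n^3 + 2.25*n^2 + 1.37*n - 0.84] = 5.73*n^2 + 4.5*n + 1.37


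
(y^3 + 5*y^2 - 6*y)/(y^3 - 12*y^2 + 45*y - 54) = y*(y^2 + 5*y - 6)/(y^3 - 12*y^2 + 45*y - 54)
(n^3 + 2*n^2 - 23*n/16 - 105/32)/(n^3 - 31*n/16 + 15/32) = (4*n + 7)/(4*n - 1)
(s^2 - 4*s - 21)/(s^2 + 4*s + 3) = (s - 7)/(s + 1)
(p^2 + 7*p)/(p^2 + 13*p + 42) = p/(p + 6)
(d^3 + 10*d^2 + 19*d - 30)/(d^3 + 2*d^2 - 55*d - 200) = (d^2 + 5*d - 6)/(d^2 - 3*d - 40)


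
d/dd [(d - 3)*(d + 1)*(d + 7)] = 3*d^2 + 10*d - 17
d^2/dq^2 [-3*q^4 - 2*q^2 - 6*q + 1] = -36*q^2 - 4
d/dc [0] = 0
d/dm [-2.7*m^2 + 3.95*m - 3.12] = 3.95 - 5.4*m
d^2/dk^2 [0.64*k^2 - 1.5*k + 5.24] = 1.28000000000000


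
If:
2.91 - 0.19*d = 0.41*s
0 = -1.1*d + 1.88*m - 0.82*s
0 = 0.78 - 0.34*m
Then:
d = -2.09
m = 2.29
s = 8.07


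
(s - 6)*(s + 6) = s^2 - 36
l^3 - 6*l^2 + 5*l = l*(l - 5)*(l - 1)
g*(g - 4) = g^2 - 4*g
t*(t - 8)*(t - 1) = t^3 - 9*t^2 + 8*t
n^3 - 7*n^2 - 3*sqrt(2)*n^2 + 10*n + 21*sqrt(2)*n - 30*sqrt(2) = (n - 5)*(n - 2)*(n - 3*sqrt(2))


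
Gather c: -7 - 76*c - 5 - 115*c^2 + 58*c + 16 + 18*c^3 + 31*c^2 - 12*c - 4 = 18*c^3 - 84*c^2 - 30*c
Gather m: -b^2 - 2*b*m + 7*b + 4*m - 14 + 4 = -b^2 + 7*b + m*(4 - 2*b) - 10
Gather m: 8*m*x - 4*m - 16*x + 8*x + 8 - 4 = m*(8*x - 4) - 8*x + 4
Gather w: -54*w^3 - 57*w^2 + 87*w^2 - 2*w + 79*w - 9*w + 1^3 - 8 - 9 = -54*w^3 + 30*w^2 + 68*w - 16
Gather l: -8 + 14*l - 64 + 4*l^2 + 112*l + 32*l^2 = 36*l^2 + 126*l - 72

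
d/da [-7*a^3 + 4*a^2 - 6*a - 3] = -21*a^2 + 8*a - 6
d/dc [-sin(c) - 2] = -cos(c)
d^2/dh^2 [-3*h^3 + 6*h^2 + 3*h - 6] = 12 - 18*h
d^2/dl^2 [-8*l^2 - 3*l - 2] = -16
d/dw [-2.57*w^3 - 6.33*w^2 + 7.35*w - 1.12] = -7.71*w^2 - 12.66*w + 7.35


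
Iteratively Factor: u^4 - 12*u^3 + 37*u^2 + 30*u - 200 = (u - 5)*(u^3 - 7*u^2 + 2*u + 40) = (u - 5)^2*(u^2 - 2*u - 8) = (u - 5)^2*(u - 4)*(u + 2)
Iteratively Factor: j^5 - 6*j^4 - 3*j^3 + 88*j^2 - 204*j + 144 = (j + 4)*(j^4 - 10*j^3 + 37*j^2 - 60*j + 36) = (j - 2)*(j + 4)*(j^3 - 8*j^2 + 21*j - 18) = (j - 2)^2*(j + 4)*(j^2 - 6*j + 9) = (j - 3)*(j - 2)^2*(j + 4)*(j - 3)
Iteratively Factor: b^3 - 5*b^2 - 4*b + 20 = (b - 5)*(b^2 - 4) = (b - 5)*(b + 2)*(b - 2)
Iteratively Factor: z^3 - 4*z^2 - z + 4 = (z - 4)*(z^2 - 1) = (z - 4)*(z - 1)*(z + 1)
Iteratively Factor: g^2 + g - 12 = (g - 3)*(g + 4)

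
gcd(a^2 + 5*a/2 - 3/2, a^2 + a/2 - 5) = 1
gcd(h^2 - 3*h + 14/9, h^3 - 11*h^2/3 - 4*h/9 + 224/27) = h - 7/3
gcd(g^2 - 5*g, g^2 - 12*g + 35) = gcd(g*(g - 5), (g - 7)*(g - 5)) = g - 5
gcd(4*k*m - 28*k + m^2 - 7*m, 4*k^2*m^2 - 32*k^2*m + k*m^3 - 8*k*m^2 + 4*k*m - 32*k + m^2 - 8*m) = 4*k + m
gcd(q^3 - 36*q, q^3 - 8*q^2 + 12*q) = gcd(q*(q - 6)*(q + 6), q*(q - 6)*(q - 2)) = q^2 - 6*q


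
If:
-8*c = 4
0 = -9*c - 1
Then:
No Solution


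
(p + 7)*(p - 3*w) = p^2 - 3*p*w + 7*p - 21*w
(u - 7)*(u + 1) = u^2 - 6*u - 7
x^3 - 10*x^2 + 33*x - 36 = (x - 4)*(x - 3)^2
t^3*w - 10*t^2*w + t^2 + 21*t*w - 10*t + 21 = (t - 7)*(t - 3)*(t*w + 1)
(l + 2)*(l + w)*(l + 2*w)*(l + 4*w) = l^4 + 7*l^3*w + 2*l^3 + 14*l^2*w^2 + 14*l^2*w + 8*l*w^3 + 28*l*w^2 + 16*w^3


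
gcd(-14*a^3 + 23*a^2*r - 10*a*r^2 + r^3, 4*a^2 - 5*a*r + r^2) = -a + r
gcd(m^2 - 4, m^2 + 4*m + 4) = m + 2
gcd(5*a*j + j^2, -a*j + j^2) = j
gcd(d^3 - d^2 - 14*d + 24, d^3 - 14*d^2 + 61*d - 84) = d - 3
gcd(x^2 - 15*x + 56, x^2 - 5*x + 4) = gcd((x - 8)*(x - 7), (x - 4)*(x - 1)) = 1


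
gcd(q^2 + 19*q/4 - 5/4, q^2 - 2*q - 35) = q + 5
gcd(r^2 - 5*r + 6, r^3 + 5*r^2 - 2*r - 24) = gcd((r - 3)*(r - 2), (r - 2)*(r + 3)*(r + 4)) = r - 2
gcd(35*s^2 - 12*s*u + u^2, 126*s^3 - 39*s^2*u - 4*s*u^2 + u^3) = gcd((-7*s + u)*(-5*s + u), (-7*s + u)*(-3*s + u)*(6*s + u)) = 7*s - u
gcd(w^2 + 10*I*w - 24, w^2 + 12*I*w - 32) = w + 4*I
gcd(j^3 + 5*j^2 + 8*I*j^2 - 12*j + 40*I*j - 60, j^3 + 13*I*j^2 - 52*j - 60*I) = j^2 + 8*I*j - 12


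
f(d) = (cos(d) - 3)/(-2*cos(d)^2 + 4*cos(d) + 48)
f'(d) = (-4*sin(d)*cos(d) + 4*sin(d))*(cos(d) - 3)/(-2*cos(d)^2 + 4*cos(d) + 48)^2 - sin(d)/(-2*cos(d)^2 + 4*cos(d) + 48) = (sin(d)^2 + 6*cos(d) - 31)*sin(d)/(2*(sin(d)^2 + 2*cos(d) + 23)^2)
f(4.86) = -0.06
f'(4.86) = 0.02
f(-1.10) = -0.05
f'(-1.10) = 0.02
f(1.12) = -0.05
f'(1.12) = -0.02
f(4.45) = -0.07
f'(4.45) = 0.03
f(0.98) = -0.05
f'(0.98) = -0.02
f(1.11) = -0.05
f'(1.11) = -0.02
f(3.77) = -0.09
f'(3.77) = 0.02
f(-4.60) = -0.07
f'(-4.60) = -0.03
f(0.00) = -0.04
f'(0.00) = 0.00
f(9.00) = -0.09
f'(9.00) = -0.02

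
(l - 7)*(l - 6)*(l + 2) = l^3 - 11*l^2 + 16*l + 84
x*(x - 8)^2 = x^3 - 16*x^2 + 64*x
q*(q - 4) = q^2 - 4*q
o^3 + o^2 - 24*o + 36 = (o - 3)*(o - 2)*(o + 6)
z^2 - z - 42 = (z - 7)*(z + 6)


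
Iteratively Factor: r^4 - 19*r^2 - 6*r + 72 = (r - 4)*(r^3 + 4*r^2 - 3*r - 18) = (r - 4)*(r - 2)*(r^2 + 6*r + 9) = (r - 4)*(r - 2)*(r + 3)*(r + 3)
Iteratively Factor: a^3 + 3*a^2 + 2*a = (a)*(a^2 + 3*a + 2) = a*(a + 2)*(a + 1)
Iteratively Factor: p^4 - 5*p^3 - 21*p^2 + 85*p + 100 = (p + 4)*(p^3 - 9*p^2 + 15*p + 25) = (p + 1)*(p + 4)*(p^2 - 10*p + 25) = (p - 5)*(p + 1)*(p + 4)*(p - 5)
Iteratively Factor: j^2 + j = (j + 1)*(j)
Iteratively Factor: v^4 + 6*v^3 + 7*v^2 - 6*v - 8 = (v + 4)*(v^3 + 2*v^2 - v - 2) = (v + 1)*(v + 4)*(v^2 + v - 2) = (v - 1)*(v + 1)*(v + 4)*(v + 2)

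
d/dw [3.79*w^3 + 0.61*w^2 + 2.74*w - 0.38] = 11.37*w^2 + 1.22*w + 2.74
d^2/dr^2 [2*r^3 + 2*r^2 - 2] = 12*r + 4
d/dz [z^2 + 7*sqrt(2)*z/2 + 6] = 2*z + 7*sqrt(2)/2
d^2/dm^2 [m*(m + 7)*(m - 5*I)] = 6*m + 14 - 10*I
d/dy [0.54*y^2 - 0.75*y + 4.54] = 1.08*y - 0.75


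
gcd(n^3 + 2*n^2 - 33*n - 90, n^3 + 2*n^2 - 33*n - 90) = n^3 + 2*n^2 - 33*n - 90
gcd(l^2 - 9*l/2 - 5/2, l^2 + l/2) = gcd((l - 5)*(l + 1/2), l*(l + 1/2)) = l + 1/2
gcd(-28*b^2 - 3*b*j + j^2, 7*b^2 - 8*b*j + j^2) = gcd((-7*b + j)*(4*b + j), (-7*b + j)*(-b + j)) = 7*b - j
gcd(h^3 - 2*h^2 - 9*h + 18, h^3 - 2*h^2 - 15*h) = h + 3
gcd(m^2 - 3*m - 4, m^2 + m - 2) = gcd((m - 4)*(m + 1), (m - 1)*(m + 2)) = 1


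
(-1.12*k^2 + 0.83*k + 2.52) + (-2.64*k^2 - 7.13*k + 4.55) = -3.76*k^2 - 6.3*k + 7.07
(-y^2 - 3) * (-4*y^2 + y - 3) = 4*y^4 - y^3 + 15*y^2 - 3*y + 9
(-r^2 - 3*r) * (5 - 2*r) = 2*r^3 + r^2 - 15*r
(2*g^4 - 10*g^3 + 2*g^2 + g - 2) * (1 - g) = -2*g^5 + 12*g^4 - 12*g^3 + g^2 + 3*g - 2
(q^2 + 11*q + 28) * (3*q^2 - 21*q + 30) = 3*q^4 + 12*q^3 - 117*q^2 - 258*q + 840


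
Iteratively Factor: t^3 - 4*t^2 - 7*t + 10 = (t - 1)*(t^2 - 3*t - 10) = (t - 1)*(t + 2)*(t - 5)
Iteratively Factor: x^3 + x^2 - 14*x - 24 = (x - 4)*(x^2 + 5*x + 6) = (x - 4)*(x + 2)*(x + 3)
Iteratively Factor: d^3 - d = (d + 1)*(d^2 - d) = d*(d + 1)*(d - 1)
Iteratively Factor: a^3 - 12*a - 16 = (a + 2)*(a^2 - 2*a - 8) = (a + 2)^2*(a - 4)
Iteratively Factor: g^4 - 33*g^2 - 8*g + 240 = (g + 4)*(g^3 - 4*g^2 - 17*g + 60) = (g - 3)*(g + 4)*(g^2 - g - 20) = (g - 5)*(g - 3)*(g + 4)*(g + 4)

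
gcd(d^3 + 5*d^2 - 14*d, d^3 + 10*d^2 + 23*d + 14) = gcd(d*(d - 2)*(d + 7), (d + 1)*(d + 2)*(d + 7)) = d + 7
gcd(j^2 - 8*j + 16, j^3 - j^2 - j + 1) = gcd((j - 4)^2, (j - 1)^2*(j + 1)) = 1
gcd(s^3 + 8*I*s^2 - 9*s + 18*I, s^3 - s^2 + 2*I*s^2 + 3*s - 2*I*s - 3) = s^2 + 2*I*s + 3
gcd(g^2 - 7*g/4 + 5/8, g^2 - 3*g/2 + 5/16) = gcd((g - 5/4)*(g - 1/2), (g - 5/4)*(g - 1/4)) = g - 5/4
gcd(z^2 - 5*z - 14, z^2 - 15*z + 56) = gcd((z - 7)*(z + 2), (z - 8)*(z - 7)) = z - 7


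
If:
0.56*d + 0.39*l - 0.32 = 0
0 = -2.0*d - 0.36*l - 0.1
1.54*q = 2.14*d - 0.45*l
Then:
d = -0.27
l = 1.20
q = -0.72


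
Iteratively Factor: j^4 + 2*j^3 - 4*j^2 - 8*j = (j)*(j^3 + 2*j^2 - 4*j - 8) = j*(j + 2)*(j^2 - 4) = j*(j + 2)^2*(j - 2)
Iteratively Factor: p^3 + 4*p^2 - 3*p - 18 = (p - 2)*(p^2 + 6*p + 9) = (p - 2)*(p + 3)*(p + 3)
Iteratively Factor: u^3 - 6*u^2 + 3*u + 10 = (u - 5)*(u^2 - u - 2) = (u - 5)*(u + 1)*(u - 2)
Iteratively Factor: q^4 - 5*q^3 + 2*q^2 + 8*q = (q + 1)*(q^3 - 6*q^2 + 8*q) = (q - 4)*(q + 1)*(q^2 - 2*q) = (q - 4)*(q - 2)*(q + 1)*(q)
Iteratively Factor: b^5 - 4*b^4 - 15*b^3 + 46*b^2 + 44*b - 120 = (b - 2)*(b^4 - 2*b^3 - 19*b^2 + 8*b + 60) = (b - 2)*(b + 2)*(b^3 - 4*b^2 - 11*b + 30) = (b - 2)*(b + 2)*(b + 3)*(b^2 - 7*b + 10) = (b - 5)*(b - 2)*(b + 2)*(b + 3)*(b - 2)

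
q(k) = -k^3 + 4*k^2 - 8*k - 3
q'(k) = -3*k^2 + 8*k - 8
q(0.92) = -7.75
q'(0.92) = -3.18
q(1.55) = -9.51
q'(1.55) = -2.81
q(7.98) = -320.29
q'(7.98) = -135.20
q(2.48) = -13.49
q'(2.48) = -6.61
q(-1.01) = 10.19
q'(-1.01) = -19.14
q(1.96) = -10.84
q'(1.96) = -3.84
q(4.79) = -59.45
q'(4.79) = -38.51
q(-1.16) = 13.22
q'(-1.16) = -21.32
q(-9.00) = 1122.00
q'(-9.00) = -323.00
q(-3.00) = 84.00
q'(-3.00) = -59.00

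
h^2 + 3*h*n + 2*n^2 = (h + n)*(h + 2*n)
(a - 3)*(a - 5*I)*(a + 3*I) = a^3 - 3*a^2 - 2*I*a^2 + 15*a + 6*I*a - 45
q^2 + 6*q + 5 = (q + 1)*(q + 5)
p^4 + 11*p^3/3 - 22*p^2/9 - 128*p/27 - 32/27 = (p - 4/3)*(p + 1/3)*(p + 2/3)*(p + 4)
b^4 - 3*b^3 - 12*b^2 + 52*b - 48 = (b - 3)*(b - 2)^2*(b + 4)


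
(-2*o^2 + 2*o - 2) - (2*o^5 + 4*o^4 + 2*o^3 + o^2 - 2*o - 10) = -2*o^5 - 4*o^4 - 2*o^3 - 3*o^2 + 4*o + 8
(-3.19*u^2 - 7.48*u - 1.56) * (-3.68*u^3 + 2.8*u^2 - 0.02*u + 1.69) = 11.7392*u^5 + 18.5944*u^4 - 15.1394*u^3 - 9.6095*u^2 - 12.61*u - 2.6364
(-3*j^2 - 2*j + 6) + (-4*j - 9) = -3*j^2 - 6*j - 3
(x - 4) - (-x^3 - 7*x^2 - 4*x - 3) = x^3 + 7*x^2 + 5*x - 1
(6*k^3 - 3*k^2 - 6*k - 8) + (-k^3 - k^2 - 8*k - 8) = 5*k^3 - 4*k^2 - 14*k - 16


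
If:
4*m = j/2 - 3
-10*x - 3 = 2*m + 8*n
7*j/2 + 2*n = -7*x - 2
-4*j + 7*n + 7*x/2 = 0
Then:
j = 14/5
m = -2/5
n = 57/20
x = -5/2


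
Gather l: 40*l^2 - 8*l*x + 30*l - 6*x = 40*l^2 + l*(30 - 8*x) - 6*x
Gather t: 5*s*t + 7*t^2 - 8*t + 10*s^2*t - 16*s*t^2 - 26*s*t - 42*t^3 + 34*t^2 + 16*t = -42*t^3 + t^2*(41 - 16*s) + t*(10*s^2 - 21*s + 8)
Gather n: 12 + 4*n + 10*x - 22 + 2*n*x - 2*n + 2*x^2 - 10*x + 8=n*(2*x + 2) + 2*x^2 - 2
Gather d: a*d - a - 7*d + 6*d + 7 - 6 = -a + d*(a - 1) + 1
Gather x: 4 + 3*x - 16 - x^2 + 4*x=-x^2 + 7*x - 12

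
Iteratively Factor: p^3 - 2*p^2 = (p - 2)*(p^2) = p*(p - 2)*(p)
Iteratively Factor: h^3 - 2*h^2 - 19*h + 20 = (h - 5)*(h^2 + 3*h - 4) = (h - 5)*(h - 1)*(h + 4)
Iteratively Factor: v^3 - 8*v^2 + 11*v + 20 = (v - 5)*(v^2 - 3*v - 4) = (v - 5)*(v + 1)*(v - 4)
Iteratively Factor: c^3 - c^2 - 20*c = (c + 4)*(c^2 - 5*c) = (c - 5)*(c + 4)*(c)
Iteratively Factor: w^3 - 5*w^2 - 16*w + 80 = (w + 4)*(w^2 - 9*w + 20) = (w - 4)*(w + 4)*(w - 5)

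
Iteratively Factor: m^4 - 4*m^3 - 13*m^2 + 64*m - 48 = (m - 3)*(m^3 - m^2 - 16*m + 16) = (m - 3)*(m - 1)*(m^2 - 16) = (m - 3)*(m - 1)*(m + 4)*(m - 4)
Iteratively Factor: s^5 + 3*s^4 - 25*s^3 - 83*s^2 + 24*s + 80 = (s + 4)*(s^4 - s^3 - 21*s^2 + s + 20) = (s + 1)*(s + 4)*(s^3 - 2*s^2 - 19*s + 20) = (s - 5)*(s + 1)*(s + 4)*(s^2 + 3*s - 4) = (s - 5)*(s - 1)*(s + 1)*(s + 4)*(s + 4)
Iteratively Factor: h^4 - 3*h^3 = (h)*(h^3 - 3*h^2) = h*(h - 3)*(h^2) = h^2*(h - 3)*(h)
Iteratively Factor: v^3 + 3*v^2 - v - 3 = (v + 1)*(v^2 + 2*v - 3) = (v - 1)*(v + 1)*(v + 3)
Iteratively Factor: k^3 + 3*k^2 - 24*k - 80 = (k - 5)*(k^2 + 8*k + 16) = (k - 5)*(k + 4)*(k + 4)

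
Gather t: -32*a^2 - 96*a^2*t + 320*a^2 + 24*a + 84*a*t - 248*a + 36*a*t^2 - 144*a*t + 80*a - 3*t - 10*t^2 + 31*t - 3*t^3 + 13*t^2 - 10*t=288*a^2 - 144*a - 3*t^3 + t^2*(36*a + 3) + t*(-96*a^2 - 60*a + 18)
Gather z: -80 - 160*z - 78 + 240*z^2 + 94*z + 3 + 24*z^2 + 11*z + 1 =264*z^2 - 55*z - 154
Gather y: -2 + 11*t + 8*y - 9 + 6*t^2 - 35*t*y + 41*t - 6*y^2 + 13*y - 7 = 6*t^2 + 52*t - 6*y^2 + y*(21 - 35*t) - 18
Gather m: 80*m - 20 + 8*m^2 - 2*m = 8*m^2 + 78*m - 20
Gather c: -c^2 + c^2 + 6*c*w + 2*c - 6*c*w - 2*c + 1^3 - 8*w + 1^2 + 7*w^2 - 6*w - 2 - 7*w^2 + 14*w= 0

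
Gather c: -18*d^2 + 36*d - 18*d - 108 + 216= -18*d^2 + 18*d + 108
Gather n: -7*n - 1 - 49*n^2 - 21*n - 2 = -49*n^2 - 28*n - 3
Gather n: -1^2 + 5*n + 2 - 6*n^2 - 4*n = -6*n^2 + n + 1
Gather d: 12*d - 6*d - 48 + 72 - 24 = 6*d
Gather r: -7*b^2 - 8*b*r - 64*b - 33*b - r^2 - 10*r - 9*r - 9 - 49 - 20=-7*b^2 - 97*b - r^2 + r*(-8*b - 19) - 78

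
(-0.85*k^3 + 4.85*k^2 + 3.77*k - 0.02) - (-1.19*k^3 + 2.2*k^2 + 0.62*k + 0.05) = 0.34*k^3 + 2.65*k^2 + 3.15*k - 0.07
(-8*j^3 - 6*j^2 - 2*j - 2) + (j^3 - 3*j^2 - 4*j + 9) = -7*j^3 - 9*j^2 - 6*j + 7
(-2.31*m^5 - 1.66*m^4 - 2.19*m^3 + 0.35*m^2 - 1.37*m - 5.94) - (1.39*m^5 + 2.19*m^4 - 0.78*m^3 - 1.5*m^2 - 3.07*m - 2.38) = -3.7*m^5 - 3.85*m^4 - 1.41*m^3 + 1.85*m^2 + 1.7*m - 3.56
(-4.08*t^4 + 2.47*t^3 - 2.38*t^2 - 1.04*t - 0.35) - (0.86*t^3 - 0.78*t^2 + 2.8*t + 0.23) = -4.08*t^4 + 1.61*t^3 - 1.6*t^2 - 3.84*t - 0.58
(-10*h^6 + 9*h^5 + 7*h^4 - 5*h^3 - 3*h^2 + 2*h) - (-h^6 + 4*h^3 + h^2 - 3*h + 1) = -9*h^6 + 9*h^5 + 7*h^4 - 9*h^3 - 4*h^2 + 5*h - 1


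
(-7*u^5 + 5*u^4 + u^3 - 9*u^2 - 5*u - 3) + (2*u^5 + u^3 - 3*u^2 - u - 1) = -5*u^5 + 5*u^4 + 2*u^3 - 12*u^2 - 6*u - 4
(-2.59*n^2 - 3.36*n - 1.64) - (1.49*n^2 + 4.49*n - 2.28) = -4.08*n^2 - 7.85*n + 0.64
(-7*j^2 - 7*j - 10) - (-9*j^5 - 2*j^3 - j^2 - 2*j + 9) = 9*j^5 + 2*j^3 - 6*j^2 - 5*j - 19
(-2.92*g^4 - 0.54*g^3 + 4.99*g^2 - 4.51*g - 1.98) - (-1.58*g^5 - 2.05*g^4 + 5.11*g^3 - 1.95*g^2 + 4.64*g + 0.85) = 1.58*g^5 - 0.87*g^4 - 5.65*g^3 + 6.94*g^2 - 9.15*g - 2.83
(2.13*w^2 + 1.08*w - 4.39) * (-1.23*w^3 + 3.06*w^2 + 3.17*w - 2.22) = -2.6199*w^5 + 5.1894*w^4 + 15.4566*w^3 - 14.7384*w^2 - 16.3139*w + 9.7458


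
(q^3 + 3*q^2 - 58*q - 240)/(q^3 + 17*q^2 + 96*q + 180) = (q - 8)/(q + 6)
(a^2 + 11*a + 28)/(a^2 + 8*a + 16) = (a + 7)/(a + 4)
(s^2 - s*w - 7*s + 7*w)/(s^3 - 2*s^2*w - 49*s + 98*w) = (s - w)/(s^2 - 2*s*w + 7*s - 14*w)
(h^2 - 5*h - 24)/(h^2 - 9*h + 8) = (h + 3)/(h - 1)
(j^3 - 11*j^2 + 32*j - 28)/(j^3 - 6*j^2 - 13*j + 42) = (j - 2)/(j + 3)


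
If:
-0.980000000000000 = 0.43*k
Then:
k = -2.28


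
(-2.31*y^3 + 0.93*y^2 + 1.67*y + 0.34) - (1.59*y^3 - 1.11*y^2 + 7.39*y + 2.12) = -3.9*y^3 + 2.04*y^2 - 5.72*y - 1.78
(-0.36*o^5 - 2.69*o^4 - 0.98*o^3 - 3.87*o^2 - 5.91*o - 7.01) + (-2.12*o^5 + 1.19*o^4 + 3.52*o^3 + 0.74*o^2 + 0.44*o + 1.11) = -2.48*o^5 - 1.5*o^4 + 2.54*o^3 - 3.13*o^2 - 5.47*o - 5.9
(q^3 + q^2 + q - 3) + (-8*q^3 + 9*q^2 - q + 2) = -7*q^3 + 10*q^2 - 1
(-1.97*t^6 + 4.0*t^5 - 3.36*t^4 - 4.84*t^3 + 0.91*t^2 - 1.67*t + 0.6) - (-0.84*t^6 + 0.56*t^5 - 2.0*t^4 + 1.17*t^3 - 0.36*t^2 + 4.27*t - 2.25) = -1.13*t^6 + 3.44*t^5 - 1.36*t^4 - 6.01*t^3 + 1.27*t^2 - 5.94*t + 2.85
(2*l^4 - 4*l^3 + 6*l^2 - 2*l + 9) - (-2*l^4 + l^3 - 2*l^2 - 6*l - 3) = 4*l^4 - 5*l^3 + 8*l^2 + 4*l + 12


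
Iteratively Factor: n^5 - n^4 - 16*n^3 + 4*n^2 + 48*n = (n)*(n^4 - n^3 - 16*n^2 + 4*n + 48) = n*(n + 3)*(n^3 - 4*n^2 - 4*n + 16) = n*(n - 2)*(n + 3)*(n^2 - 2*n - 8) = n*(n - 4)*(n - 2)*(n + 3)*(n + 2)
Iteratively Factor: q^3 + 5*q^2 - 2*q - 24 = (q + 4)*(q^2 + q - 6) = (q + 3)*(q + 4)*(q - 2)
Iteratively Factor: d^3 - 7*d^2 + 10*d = (d - 2)*(d^2 - 5*d) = (d - 5)*(d - 2)*(d)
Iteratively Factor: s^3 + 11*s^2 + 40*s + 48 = (s + 4)*(s^2 + 7*s + 12) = (s + 3)*(s + 4)*(s + 4)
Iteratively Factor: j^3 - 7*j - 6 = (j + 2)*(j^2 - 2*j - 3) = (j - 3)*(j + 2)*(j + 1)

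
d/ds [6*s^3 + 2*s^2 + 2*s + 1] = 18*s^2 + 4*s + 2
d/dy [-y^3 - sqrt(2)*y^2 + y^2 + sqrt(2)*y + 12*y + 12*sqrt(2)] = -3*y^2 - 2*sqrt(2)*y + 2*y + sqrt(2) + 12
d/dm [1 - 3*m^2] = -6*m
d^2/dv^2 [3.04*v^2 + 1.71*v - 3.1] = 6.08000000000000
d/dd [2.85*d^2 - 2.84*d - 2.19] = 5.7*d - 2.84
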